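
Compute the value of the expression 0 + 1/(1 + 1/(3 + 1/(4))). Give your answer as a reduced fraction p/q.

13/17

Work from the innermost term outward:
Start with 4.
3 + 1/(4/1) = 3 + 1/4 = 13/4
1 + 1/(13/4) = 1 + 4/13 = 17/13
0 + 1/(17/13) = 0 + 13/17 = 13/17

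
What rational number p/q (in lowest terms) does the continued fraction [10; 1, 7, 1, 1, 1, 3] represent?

Work from the innermost term outward:
Start with 3.
1 + 1/(3/1) = 1 + 1/3 = 4/3
1 + 1/(4/3) = 1 + 3/4 = 7/4
1 + 1/(7/4) = 1 + 4/7 = 11/7
7 + 1/(11/7) = 7 + 7/11 = 84/11
1 + 1/(84/11) = 1 + 11/84 = 95/84
10 + 1/(95/84) = 10 + 84/95 = 1034/95

1034/95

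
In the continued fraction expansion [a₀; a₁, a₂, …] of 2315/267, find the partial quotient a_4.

Run the Euclidean algorithm, recording each quotient:
⌊2315/267⌋ = 8, remainder 179
⌊267/179⌋ = 1, remainder 88
⌊179/88⌋ = 2, remainder 3
⌊88/3⌋ = 29, remainder 1
⌊3/1⌋ = 3, remainder 0

3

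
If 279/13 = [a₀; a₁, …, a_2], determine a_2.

6

Repeatedly divide and take the remainder:
279 = 21·13 + 6, so a_0 = 21
13 = 2·6 + 1, so a_1 = 2
6 = 6·1 + 0, so a_2 = 6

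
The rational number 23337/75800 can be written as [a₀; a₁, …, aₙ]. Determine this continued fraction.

[0; 3, 4, 31, 1, 59, 3]

23337 = 0·75800 + 23337, so a_0 = 0
75800 = 3·23337 + 5789, so a_1 = 3
23337 = 4·5789 + 181, so a_2 = 4
5789 = 31·181 + 178, so a_3 = 31
181 = 1·178 + 3, so a_4 = 1
178 = 59·3 + 1, so a_5 = 59
3 = 3·1 + 0, so a_6 = 3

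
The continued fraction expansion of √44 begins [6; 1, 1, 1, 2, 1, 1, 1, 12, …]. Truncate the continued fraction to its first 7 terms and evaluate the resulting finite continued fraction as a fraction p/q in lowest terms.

126/19

Start with 1.
1 + 1/(1/1) = 1 + 1/1 = 2/1
2 + 1/(2/1) = 2 + 1/2 = 5/2
1 + 1/(5/2) = 1 + 2/5 = 7/5
1 + 1/(7/5) = 1 + 5/7 = 12/7
1 + 1/(12/7) = 1 + 7/12 = 19/12
6 + 1/(19/12) = 6 + 12/19 = 126/19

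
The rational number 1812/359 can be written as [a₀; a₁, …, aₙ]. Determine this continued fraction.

⌊1812/359⌋ = 5, remainder 17
⌊359/17⌋ = 21, remainder 2
⌊17/2⌋ = 8, remainder 1
⌊2/1⌋ = 2, remainder 0

[5; 21, 8, 2]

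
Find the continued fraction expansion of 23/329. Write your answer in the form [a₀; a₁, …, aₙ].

Repeatedly divide and take the remainder:
23 ÷ 329 → quotient 0, remainder 23
329 ÷ 23 → quotient 14, remainder 7
23 ÷ 7 → quotient 3, remainder 2
7 ÷ 2 → quotient 3, remainder 1
2 ÷ 1 → quotient 2, remainder 0

[0; 14, 3, 3, 2]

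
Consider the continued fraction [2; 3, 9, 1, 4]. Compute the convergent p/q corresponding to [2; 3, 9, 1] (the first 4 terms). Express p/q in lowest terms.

72/31

Start with 1.
9 + 1/(1/1) = 9 + 1/1 = 10/1
3 + 1/(10/1) = 3 + 1/10 = 31/10
2 + 1/(31/10) = 2 + 10/31 = 72/31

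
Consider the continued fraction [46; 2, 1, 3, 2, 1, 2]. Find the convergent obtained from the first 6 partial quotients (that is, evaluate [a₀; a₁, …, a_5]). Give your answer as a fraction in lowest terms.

1669/36

a_0 = 46: 46/1
a_1 = 2: 93/2
a_2 = 1: 139/3
a_3 = 3: 510/11
a_4 = 2: 1159/25
a_5 = 1: 1669/36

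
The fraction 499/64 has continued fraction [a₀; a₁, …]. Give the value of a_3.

⌊499/64⌋ = 7, remainder 51
⌊64/51⌋ = 1, remainder 13
⌊51/13⌋ = 3, remainder 12
⌊13/12⌋ = 1, remainder 1

1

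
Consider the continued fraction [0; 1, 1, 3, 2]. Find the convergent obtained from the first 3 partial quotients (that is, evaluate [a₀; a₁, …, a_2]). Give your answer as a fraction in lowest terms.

Starting at the tail and folding back:
Start with 1.
1 + 1/(1/1) = 1 + 1/1 = 2/1
0 + 1/(2/1) = 0 + 1/2 = 1/2

1/2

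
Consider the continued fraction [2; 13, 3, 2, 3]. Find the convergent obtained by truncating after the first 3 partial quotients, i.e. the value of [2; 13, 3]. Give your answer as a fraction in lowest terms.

a_0 = 2: 2/1
a_1 = 13: 27/13
a_2 = 3: 83/40

83/40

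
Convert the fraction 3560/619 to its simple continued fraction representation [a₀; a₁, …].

[5; 1, 3, 51, 3]

Repeatedly divide and take the remainder:
⌊3560/619⌋ = 5, remainder 465
⌊619/465⌋ = 1, remainder 154
⌊465/154⌋ = 3, remainder 3
⌊154/3⌋ = 51, remainder 1
⌊3/1⌋ = 3, remainder 0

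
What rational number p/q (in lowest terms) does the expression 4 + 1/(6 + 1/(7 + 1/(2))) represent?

Starting at the tail and folding back:
Start with 2.
7 + 1/(2/1) = 7 + 1/2 = 15/2
6 + 1/(15/2) = 6 + 2/15 = 92/15
4 + 1/(92/15) = 4 + 15/92 = 383/92

383/92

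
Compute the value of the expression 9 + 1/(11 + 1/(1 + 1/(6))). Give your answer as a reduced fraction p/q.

754/83

a_0 = 9: 9/1
a_1 = 11: 100/11
a_2 = 1: 109/12
a_3 = 6: 754/83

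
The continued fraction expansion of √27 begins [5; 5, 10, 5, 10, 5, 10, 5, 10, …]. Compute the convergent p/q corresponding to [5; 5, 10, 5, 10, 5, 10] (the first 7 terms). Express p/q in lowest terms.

716035/137801

Start with 10.
5 + 1/(10/1) = 5 + 1/10 = 51/10
10 + 1/(51/10) = 10 + 10/51 = 520/51
5 + 1/(520/51) = 5 + 51/520 = 2651/520
10 + 1/(2651/520) = 10 + 520/2651 = 27030/2651
5 + 1/(27030/2651) = 5 + 2651/27030 = 137801/27030
5 + 1/(137801/27030) = 5 + 27030/137801 = 716035/137801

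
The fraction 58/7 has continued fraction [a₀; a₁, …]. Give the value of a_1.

3

58 = 8·7 + 2, so a_0 = 8
7 = 3·2 + 1, so a_1 = 3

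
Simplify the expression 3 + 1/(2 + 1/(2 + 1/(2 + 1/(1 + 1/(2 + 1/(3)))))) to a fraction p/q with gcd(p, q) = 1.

Collapse the nested fraction from the inside out:
Start with 3.
2 + 1/(3/1) = 2 + 1/3 = 7/3
1 + 1/(7/3) = 1 + 3/7 = 10/7
2 + 1/(10/7) = 2 + 7/10 = 27/10
2 + 1/(27/10) = 2 + 10/27 = 64/27
2 + 1/(64/27) = 2 + 27/64 = 155/64
3 + 1/(155/64) = 3 + 64/155 = 529/155

529/155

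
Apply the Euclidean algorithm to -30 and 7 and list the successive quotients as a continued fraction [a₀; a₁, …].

[-5; 1, 2, 2]

-30 ÷ 7 → quotient -5, remainder 5
7 ÷ 5 → quotient 1, remainder 2
5 ÷ 2 → quotient 2, remainder 1
2 ÷ 1 → quotient 2, remainder 0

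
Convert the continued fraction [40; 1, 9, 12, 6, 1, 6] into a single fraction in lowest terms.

Start with 6.
1 + 1/(6/1) = 1 + 1/6 = 7/6
6 + 1/(7/6) = 6 + 6/7 = 48/7
12 + 1/(48/7) = 12 + 7/48 = 583/48
9 + 1/(583/48) = 9 + 48/583 = 5295/583
1 + 1/(5295/583) = 1 + 583/5295 = 5878/5295
40 + 1/(5878/5295) = 40 + 5295/5878 = 240415/5878

240415/5878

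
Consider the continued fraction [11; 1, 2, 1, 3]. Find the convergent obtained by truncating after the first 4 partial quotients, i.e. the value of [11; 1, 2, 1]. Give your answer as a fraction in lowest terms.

Start with 1.
2 + 1/(1/1) = 2 + 1/1 = 3/1
1 + 1/(3/1) = 1 + 1/3 = 4/3
11 + 1/(4/3) = 11 + 3/4 = 47/4

47/4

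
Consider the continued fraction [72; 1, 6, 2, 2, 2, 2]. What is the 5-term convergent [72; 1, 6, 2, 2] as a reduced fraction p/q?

2696/37

Start with 2.
2 + 1/(2/1) = 2 + 1/2 = 5/2
6 + 1/(5/2) = 6 + 2/5 = 32/5
1 + 1/(32/5) = 1 + 5/32 = 37/32
72 + 1/(37/32) = 72 + 32/37 = 2696/37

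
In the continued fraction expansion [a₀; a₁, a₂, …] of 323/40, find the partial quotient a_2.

3

⌊323/40⌋ = 8, remainder 3
⌊40/3⌋ = 13, remainder 1
⌊3/1⌋ = 3, remainder 0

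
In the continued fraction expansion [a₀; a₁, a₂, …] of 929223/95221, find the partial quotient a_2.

Apply division with remainder until the remainder is 0:
929223 ÷ 95221 → quotient 9, remainder 72234
95221 ÷ 72234 → quotient 1, remainder 22987
72234 ÷ 22987 → quotient 3, remainder 3273

3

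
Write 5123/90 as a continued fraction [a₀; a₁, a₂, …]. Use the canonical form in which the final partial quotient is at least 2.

[56; 1, 11, 1, 6]

Apply division with remainder until the remainder is 0:
5123 ÷ 90 → quotient 56, remainder 83
90 ÷ 83 → quotient 1, remainder 7
83 ÷ 7 → quotient 11, remainder 6
7 ÷ 6 → quotient 1, remainder 1
6 ÷ 1 → quotient 6, remainder 0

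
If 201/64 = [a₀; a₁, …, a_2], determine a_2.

201 = 3·64 + 9, so a_0 = 3
64 = 7·9 + 1, so a_1 = 7
9 = 9·1 + 0, so a_2 = 9

9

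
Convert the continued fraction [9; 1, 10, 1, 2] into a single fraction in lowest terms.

a_0 = 9: 9/1
a_1 = 1: 10/1
a_2 = 10: 109/11
a_3 = 1: 119/12
a_4 = 2: 347/35

347/35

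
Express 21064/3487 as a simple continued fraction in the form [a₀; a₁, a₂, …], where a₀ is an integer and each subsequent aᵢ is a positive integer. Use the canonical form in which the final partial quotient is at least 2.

[6; 24, 1, 1, 3, 1, 15]

Apply division with remainder until the remainder is 0:
21064 ÷ 3487 → quotient 6, remainder 142
3487 ÷ 142 → quotient 24, remainder 79
142 ÷ 79 → quotient 1, remainder 63
79 ÷ 63 → quotient 1, remainder 16
63 ÷ 16 → quotient 3, remainder 15
16 ÷ 15 → quotient 1, remainder 1
15 ÷ 1 → quotient 15, remainder 0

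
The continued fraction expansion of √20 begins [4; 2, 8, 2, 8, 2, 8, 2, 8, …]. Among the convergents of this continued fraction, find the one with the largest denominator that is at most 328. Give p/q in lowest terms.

1364/305

a_0 = 4: 4/1  (≤ bound)
a_1 = 2: 9/2  (≤ bound)
a_2 = 8: 76/17  (≤ bound)
a_3 = 2: 161/36  (≤ bound)
a_4 = 8: 1364/305  (≤ bound)
a_5 = 2: 2889/646  (> 328, stop)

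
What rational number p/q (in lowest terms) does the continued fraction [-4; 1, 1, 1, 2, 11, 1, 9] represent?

Start with 9.
1 + 1/(9/1) = 1 + 1/9 = 10/9
11 + 1/(10/9) = 11 + 9/10 = 119/10
2 + 1/(119/10) = 2 + 10/119 = 248/119
1 + 1/(248/119) = 1 + 119/248 = 367/248
1 + 1/(367/248) = 1 + 248/367 = 615/367
1 + 1/(615/367) = 1 + 367/615 = 982/615
-4 + 1/(982/615) = -4 + 615/982 = -3313/982

-3313/982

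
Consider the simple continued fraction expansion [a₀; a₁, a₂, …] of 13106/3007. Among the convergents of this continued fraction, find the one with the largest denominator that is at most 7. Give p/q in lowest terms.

13/3

a_0 = 4: 4/1  (≤ bound)
a_1 = 2: 9/2  (≤ bound)
a_2 = 1: 13/3  (≤ bound)
a_3 = 3: 48/11  (> 7, stop)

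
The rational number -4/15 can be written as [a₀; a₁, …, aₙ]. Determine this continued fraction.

Apply division with remainder until the remainder is 0:
-4 = -1·15 + 11, so a_0 = -1
15 = 1·11 + 4, so a_1 = 1
11 = 2·4 + 3, so a_2 = 2
4 = 1·3 + 1, so a_3 = 1
3 = 3·1 + 0, so a_4 = 3

[-1; 1, 2, 1, 3]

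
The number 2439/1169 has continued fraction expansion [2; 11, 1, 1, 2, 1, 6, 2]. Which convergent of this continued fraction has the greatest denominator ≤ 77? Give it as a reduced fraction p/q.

a_0 = 2: 2/1  (≤ bound)
a_1 = 11: 23/11  (≤ bound)
a_2 = 1: 25/12  (≤ bound)
a_3 = 1: 48/23  (≤ bound)
a_4 = 2: 121/58  (≤ bound)
a_5 = 1: 169/81  (> 77, stop)

121/58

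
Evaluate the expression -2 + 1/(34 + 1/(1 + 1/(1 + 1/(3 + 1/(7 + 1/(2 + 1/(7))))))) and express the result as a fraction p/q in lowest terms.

a_0 = -2: -2/1
a_1 = 34: -67/34
a_2 = 1: -69/35
a_3 = 1: -136/69
a_4 = 3: -477/242
a_5 = 7: -3475/1763
a_6 = 2: -7427/3768
a_7 = 7: -55464/28139

-55464/28139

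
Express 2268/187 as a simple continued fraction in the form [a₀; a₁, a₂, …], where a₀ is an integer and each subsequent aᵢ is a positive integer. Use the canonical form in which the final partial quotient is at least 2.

[12; 7, 1, 3, 1, 4]

2268 = 12·187 + 24, so a_0 = 12
187 = 7·24 + 19, so a_1 = 7
24 = 1·19 + 5, so a_2 = 1
19 = 3·5 + 4, so a_3 = 3
5 = 1·4 + 1, so a_4 = 1
4 = 4·1 + 0, so a_5 = 4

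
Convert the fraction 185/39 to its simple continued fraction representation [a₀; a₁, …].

[4; 1, 2, 1, 9]

185 = 4·39 + 29, so a_0 = 4
39 = 1·29 + 10, so a_1 = 1
29 = 2·10 + 9, so a_2 = 2
10 = 1·9 + 1, so a_3 = 1
9 = 9·1 + 0, so a_4 = 9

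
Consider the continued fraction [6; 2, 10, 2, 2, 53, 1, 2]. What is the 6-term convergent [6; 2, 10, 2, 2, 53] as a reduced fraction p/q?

Work from the innermost term outward:
Start with 53.
2 + 1/(53/1) = 2 + 1/53 = 107/53
2 + 1/(107/53) = 2 + 53/107 = 267/107
10 + 1/(267/107) = 10 + 107/267 = 2777/267
2 + 1/(2777/267) = 2 + 267/2777 = 5821/2777
6 + 1/(5821/2777) = 6 + 2777/5821 = 37703/5821

37703/5821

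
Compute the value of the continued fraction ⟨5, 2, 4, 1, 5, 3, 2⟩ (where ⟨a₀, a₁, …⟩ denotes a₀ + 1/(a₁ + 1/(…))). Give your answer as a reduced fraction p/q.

a_0 = 5: 5/1
a_1 = 2: 11/2
a_2 = 4: 49/9
a_3 = 1: 60/11
a_4 = 5: 349/64
a_5 = 3: 1107/203
a_6 = 2: 2563/470

2563/470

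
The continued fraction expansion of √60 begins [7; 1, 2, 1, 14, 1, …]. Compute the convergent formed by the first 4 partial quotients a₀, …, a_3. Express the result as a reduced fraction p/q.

31/4

a_0 = 7: 7/1
a_1 = 1: 8/1
a_2 = 2: 23/3
a_3 = 1: 31/4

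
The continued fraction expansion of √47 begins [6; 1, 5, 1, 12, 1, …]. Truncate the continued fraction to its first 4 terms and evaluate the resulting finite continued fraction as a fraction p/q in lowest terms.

Start with 1.
5 + 1/(1/1) = 5 + 1/1 = 6/1
1 + 1/(6/1) = 1 + 1/6 = 7/6
6 + 1/(7/6) = 6 + 6/7 = 48/7

48/7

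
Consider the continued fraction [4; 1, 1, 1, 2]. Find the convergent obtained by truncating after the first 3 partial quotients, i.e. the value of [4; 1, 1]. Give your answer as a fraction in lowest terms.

Build up convergents one term at a time:
a_0 = 4: 4/1
a_1 = 1: 5/1
a_2 = 1: 9/2

9/2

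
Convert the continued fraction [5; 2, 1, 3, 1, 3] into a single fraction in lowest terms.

284/53

a_0 = 5: 5/1
a_1 = 2: 11/2
a_2 = 1: 16/3
a_3 = 3: 59/11
a_4 = 1: 75/14
a_5 = 3: 284/53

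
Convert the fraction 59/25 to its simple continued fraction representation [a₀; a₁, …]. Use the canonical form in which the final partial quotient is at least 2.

[2; 2, 1, 3, 2]

59 = 2·25 + 9, so a_0 = 2
25 = 2·9 + 7, so a_1 = 2
9 = 1·7 + 2, so a_2 = 1
7 = 3·2 + 1, so a_3 = 3
2 = 2·1 + 0, so a_4 = 2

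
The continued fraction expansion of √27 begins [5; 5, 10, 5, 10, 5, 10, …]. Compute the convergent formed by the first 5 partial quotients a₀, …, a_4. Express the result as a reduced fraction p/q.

a_0 = 5: 5/1
a_1 = 5: 26/5
a_2 = 10: 265/51
a_3 = 5: 1351/260
a_4 = 10: 13775/2651

13775/2651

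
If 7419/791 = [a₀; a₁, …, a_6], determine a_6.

27

Apply division with remainder until the remainder is 0:
⌊7419/791⌋ = 9, remainder 300
⌊791/300⌋ = 2, remainder 191
⌊300/191⌋ = 1, remainder 109
⌊191/109⌋ = 1, remainder 82
⌊109/82⌋ = 1, remainder 27
⌊82/27⌋ = 3, remainder 1
⌊27/1⌋ = 27, remainder 0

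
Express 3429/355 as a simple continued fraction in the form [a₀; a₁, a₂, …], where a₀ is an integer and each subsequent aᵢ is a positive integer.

Run the Euclidean algorithm, recording each quotient:
⌊3429/355⌋ = 9, remainder 234
⌊355/234⌋ = 1, remainder 121
⌊234/121⌋ = 1, remainder 113
⌊121/113⌋ = 1, remainder 8
⌊113/8⌋ = 14, remainder 1
⌊8/1⌋ = 8, remainder 0

[9; 1, 1, 1, 14, 8]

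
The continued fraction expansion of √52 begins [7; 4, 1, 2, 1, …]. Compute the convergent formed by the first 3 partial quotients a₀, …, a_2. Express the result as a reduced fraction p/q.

Start with 1.
4 + 1/(1/1) = 4 + 1/1 = 5/1
7 + 1/(5/1) = 7 + 1/5 = 36/5

36/5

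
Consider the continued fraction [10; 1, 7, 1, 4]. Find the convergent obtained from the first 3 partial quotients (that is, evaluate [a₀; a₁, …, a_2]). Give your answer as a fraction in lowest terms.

87/8

Work from the innermost term outward:
Start with 7.
1 + 1/(7/1) = 1 + 1/7 = 8/7
10 + 1/(8/7) = 10 + 7/8 = 87/8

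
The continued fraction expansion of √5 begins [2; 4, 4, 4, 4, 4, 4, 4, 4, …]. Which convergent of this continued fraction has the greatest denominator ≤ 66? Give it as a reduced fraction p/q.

38/17

List convergents until the denominator exceeds the bound:
a_0 = 2: 2/1  (≤ bound)
a_1 = 4: 9/4  (≤ bound)
a_2 = 4: 38/17  (≤ bound)
a_3 = 4: 161/72  (> 66, stop)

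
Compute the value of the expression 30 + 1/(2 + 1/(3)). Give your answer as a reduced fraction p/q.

213/7

a_0 = 30: 30/1
a_1 = 2: 61/2
a_2 = 3: 213/7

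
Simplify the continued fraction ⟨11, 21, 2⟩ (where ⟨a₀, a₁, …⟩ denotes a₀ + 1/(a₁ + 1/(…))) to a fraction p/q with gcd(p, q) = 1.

475/43

Build up convergents one term at a time:
a_0 = 11: 11/1
a_1 = 21: 232/21
a_2 = 2: 475/43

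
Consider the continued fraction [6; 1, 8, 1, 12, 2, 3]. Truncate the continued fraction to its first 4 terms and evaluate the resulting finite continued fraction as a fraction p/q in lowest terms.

Build up convergents one term at a time:
a_0 = 6: 6/1
a_1 = 1: 7/1
a_2 = 8: 62/9
a_3 = 1: 69/10

69/10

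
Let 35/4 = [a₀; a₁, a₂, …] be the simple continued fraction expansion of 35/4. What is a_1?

1

35 ÷ 4 → quotient 8, remainder 3
4 ÷ 3 → quotient 1, remainder 1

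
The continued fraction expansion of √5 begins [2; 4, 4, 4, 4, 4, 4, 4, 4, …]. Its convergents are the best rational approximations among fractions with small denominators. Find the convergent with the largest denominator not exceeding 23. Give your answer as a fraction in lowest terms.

38/17

a_0 = 2: 2/1  (≤ bound)
a_1 = 4: 9/4  (≤ bound)
a_2 = 4: 38/17  (≤ bound)
a_3 = 4: 161/72  (> 23, stop)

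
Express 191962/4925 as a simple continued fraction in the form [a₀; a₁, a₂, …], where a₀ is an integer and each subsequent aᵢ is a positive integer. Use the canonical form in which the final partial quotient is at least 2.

191962 = 38·4925 + 4812, so a_0 = 38
4925 = 1·4812 + 113, so a_1 = 1
4812 = 42·113 + 66, so a_2 = 42
113 = 1·66 + 47, so a_3 = 1
66 = 1·47 + 19, so a_4 = 1
47 = 2·19 + 9, so a_5 = 2
19 = 2·9 + 1, so a_6 = 2
9 = 9·1 + 0, so a_7 = 9

[38; 1, 42, 1, 1, 2, 2, 9]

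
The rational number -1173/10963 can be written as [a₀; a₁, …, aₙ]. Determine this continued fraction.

-1173 ÷ 10963 → quotient -1, remainder 9790
10963 ÷ 9790 → quotient 1, remainder 1173
9790 ÷ 1173 → quotient 8, remainder 406
1173 ÷ 406 → quotient 2, remainder 361
406 ÷ 361 → quotient 1, remainder 45
361 ÷ 45 → quotient 8, remainder 1
45 ÷ 1 → quotient 45, remainder 0

[-1; 1, 8, 2, 1, 8, 45]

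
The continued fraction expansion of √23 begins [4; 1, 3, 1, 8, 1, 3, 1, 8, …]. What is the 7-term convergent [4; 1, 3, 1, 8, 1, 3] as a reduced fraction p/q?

916/191

a_0 = 4: 4/1
a_1 = 1: 5/1
a_2 = 3: 19/4
a_3 = 1: 24/5
a_4 = 8: 211/44
a_5 = 1: 235/49
a_6 = 3: 916/191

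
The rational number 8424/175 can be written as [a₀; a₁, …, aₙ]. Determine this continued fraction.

Repeatedly divide and take the remainder:
8424 = 48·175 + 24, so a_0 = 48
175 = 7·24 + 7, so a_1 = 7
24 = 3·7 + 3, so a_2 = 3
7 = 2·3 + 1, so a_3 = 2
3 = 3·1 + 0, so a_4 = 3

[48; 7, 3, 2, 3]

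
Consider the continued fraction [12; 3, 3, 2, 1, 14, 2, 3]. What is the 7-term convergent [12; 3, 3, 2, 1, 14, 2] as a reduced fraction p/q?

Starting at the tail and folding back:
Start with 2.
14 + 1/(2/1) = 14 + 1/2 = 29/2
1 + 1/(29/2) = 1 + 2/29 = 31/29
2 + 1/(31/29) = 2 + 29/31 = 91/31
3 + 1/(91/31) = 3 + 31/91 = 304/91
3 + 1/(304/91) = 3 + 91/304 = 1003/304
12 + 1/(1003/304) = 12 + 304/1003 = 12340/1003

12340/1003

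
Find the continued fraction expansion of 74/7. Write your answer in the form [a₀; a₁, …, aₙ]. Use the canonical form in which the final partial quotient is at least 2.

Repeatedly divide and take the remainder:
74 = 10·7 + 4, so a_0 = 10
7 = 1·4 + 3, so a_1 = 1
4 = 1·3 + 1, so a_2 = 1
3 = 3·1 + 0, so a_3 = 3

[10; 1, 1, 3]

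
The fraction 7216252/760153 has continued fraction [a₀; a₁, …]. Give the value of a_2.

36

⌊7216252/760153⌋ = 9, remainder 374875
⌊760153/374875⌋ = 2, remainder 10403
⌊374875/10403⌋ = 36, remainder 367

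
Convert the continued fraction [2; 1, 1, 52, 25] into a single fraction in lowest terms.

6580/2627

Start with 25.
52 + 1/(25/1) = 52 + 1/25 = 1301/25
1 + 1/(1301/25) = 1 + 25/1301 = 1326/1301
1 + 1/(1326/1301) = 1 + 1301/1326 = 2627/1326
2 + 1/(2627/1326) = 2 + 1326/2627 = 6580/2627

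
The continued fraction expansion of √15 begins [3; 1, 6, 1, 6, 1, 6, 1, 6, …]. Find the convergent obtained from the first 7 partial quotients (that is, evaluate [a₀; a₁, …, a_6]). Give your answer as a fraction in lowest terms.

1677/433

Collapse the nested fraction from the inside out:
Start with 6.
1 + 1/(6/1) = 1 + 1/6 = 7/6
6 + 1/(7/6) = 6 + 6/7 = 48/7
1 + 1/(48/7) = 1 + 7/48 = 55/48
6 + 1/(55/48) = 6 + 48/55 = 378/55
1 + 1/(378/55) = 1 + 55/378 = 433/378
3 + 1/(433/378) = 3 + 378/433 = 1677/433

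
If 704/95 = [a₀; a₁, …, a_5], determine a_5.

704 = 7·95 + 39, so a_0 = 7
95 = 2·39 + 17, so a_1 = 2
39 = 2·17 + 5, so a_2 = 2
17 = 3·5 + 2, so a_3 = 3
5 = 2·2 + 1, so a_4 = 2
2 = 2·1 + 0, so a_5 = 2

2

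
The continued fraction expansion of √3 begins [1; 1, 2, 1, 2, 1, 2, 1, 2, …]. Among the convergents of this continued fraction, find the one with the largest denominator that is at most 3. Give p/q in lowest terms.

5/3

List convergents until the denominator exceeds the bound:
a_0 = 1: 1/1  (≤ bound)
a_1 = 1: 2/1  (≤ bound)
a_2 = 2: 5/3  (≤ bound)
a_3 = 1: 7/4  (> 3, stop)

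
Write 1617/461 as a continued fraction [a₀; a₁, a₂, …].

1617 ÷ 461 → quotient 3, remainder 234
461 ÷ 234 → quotient 1, remainder 227
234 ÷ 227 → quotient 1, remainder 7
227 ÷ 7 → quotient 32, remainder 3
7 ÷ 3 → quotient 2, remainder 1
3 ÷ 1 → quotient 3, remainder 0

[3; 1, 1, 32, 2, 3]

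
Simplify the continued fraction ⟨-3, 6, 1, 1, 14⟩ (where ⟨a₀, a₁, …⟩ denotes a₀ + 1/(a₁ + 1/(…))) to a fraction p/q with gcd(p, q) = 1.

-538/189

Compute successive convergents:
a_0 = -3: -3/1
a_1 = 6: -17/6
a_2 = 1: -20/7
a_3 = 1: -37/13
a_4 = 14: -538/189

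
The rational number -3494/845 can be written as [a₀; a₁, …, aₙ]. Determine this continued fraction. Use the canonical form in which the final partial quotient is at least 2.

[-5; 1, 6, 2, 2, 2, 1, 6]

-3494 ÷ 845 → quotient -5, remainder 731
845 ÷ 731 → quotient 1, remainder 114
731 ÷ 114 → quotient 6, remainder 47
114 ÷ 47 → quotient 2, remainder 20
47 ÷ 20 → quotient 2, remainder 7
20 ÷ 7 → quotient 2, remainder 6
7 ÷ 6 → quotient 1, remainder 1
6 ÷ 1 → quotient 6, remainder 0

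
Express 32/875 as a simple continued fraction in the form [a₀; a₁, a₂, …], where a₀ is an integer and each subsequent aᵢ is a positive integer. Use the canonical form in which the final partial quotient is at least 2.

32 = 0·875 + 32, so a_0 = 0
875 = 27·32 + 11, so a_1 = 27
32 = 2·11 + 10, so a_2 = 2
11 = 1·10 + 1, so a_3 = 1
10 = 10·1 + 0, so a_4 = 10

[0; 27, 2, 1, 10]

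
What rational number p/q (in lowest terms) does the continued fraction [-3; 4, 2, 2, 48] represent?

-2953/1065

Use the convergent recurrence hₖ = aₖ·hₖ₋₁ + hₖ₋₂ (and likewise for the denominators kₖ):
a_0 = -3: -3/1
a_1 = 4: -11/4
a_2 = 2: -25/9
a_3 = 2: -61/22
a_4 = 48: -2953/1065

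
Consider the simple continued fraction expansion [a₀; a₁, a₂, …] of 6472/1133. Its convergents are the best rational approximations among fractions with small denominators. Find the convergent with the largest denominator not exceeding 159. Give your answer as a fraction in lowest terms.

417/73

a_0 = 5: 5/1  (≤ bound)
a_1 = 1: 6/1  (≤ bound)
a_2 = 2: 17/3  (≤ bound)
a_3 = 2: 40/7  (≤ bound)
a_4 = 9: 377/66  (≤ bound)
a_5 = 1: 417/73  (≤ bound)
a_6 = 2: 1211/212  (> 159, stop)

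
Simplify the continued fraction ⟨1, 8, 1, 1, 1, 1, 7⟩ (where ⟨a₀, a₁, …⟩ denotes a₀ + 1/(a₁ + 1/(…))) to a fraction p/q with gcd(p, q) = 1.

Start with 7.
1 + 1/(7/1) = 1 + 1/7 = 8/7
1 + 1/(8/7) = 1 + 7/8 = 15/8
1 + 1/(15/8) = 1 + 8/15 = 23/15
1 + 1/(23/15) = 1 + 15/23 = 38/23
8 + 1/(38/23) = 8 + 23/38 = 327/38
1 + 1/(327/38) = 1 + 38/327 = 365/327

365/327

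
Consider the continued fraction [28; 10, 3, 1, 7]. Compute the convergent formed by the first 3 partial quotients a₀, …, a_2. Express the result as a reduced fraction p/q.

871/31

a_0 = 28: 28/1
a_1 = 10: 281/10
a_2 = 3: 871/31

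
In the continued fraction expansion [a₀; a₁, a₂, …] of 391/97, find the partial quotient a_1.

32

Run the Euclidean algorithm, recording each quotient:
⌊391/97⌋ = 4, remainder 3
⌊97/3⌋ = 32, remainder 1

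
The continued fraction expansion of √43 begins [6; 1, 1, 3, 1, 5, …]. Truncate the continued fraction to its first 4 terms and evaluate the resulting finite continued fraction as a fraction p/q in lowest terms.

Compute successive convergents:
a_0 = 6: 6/1
a_1 = 1: 7/1
a_2 = 1: 13/2
a_3 = 3: 46/7

46/7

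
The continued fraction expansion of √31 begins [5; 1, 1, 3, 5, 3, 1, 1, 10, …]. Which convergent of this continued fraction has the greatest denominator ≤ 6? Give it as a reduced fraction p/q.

11/2

a_0 = 5: 5/1  (≤ bound)
a_1 = 1: 6/1  (≤ bound)
a_2 = 1: 11/2  (≤ bound)
a_3 = 3: 39/7  (> 6, stop)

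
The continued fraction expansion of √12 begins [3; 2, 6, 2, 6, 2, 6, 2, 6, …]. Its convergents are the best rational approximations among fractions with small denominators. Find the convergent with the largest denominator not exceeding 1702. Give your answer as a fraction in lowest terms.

a_0 = 3: 3/1  (≤ bound)
a_1 = 2: 7/2  (≤ bound)
a_2 = 6: 45/13  (≤ bound)
a_3 = 2: 97/28  (≤ bound)
a_4 = 6: 627/181  (≤ bound)
a_5 = 2: 1351/390  (≤ bound)
a_6 = 6: 8733/2521  (> 1702, stop)

1351/390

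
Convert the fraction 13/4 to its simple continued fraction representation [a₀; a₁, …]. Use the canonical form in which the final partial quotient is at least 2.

⌊13/4⌋ = 3, remainder 1
⌊4/1⌋ = 4, remainder 0

[3; 4]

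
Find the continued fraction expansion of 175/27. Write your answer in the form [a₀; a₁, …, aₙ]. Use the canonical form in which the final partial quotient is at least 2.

[6; 2, 13]

⌊175/27⌋ = 6, remainder 13
⌊27/13⌋ = 2, remainder 1
⌊13/1⌋ = 13, remainder 0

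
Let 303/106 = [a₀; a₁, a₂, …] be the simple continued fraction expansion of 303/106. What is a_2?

⌊303/106⌋ = 2, remainder 91
⌊106/91⌋ = 1, remainder 15
⌊91/15⌋ = 6, remainder 1

6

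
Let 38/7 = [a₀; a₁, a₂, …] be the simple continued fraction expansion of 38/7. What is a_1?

2

38 = 5·7 + 3, so a_0 = 5
7 = 2·3 + 1, so a_1 = 2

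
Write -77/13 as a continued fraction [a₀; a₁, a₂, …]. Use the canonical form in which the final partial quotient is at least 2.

Run the Euclidean algorithm, recording each quotient:
⌊-77/13⌋ = -6, remainder 1
⌊13/1⌋ = 13, remainder 0

[-6; 13]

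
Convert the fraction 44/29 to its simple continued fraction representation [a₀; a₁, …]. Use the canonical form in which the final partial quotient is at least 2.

⌊44/29⌋ = 1, remainder 15
⌊29/15⌋ = 1, remainder 14
⌊15/14⌋ = 1, remainder 1
⌊14/1⌋ = 14, remainder 0

[1; 1, 1, 14]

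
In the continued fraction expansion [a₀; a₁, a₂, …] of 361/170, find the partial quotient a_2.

10

Apply division with remainder until the remainder is 0:
⌊361/170⌋ = 2, remainder 21
⌊170/21⌋ = 8, remainder 2
⌊21/2⌋ = 10, remainder 1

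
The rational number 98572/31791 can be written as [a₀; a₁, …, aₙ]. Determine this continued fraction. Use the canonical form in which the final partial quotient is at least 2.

[3; 9, 1, 15, 13, 3, 1, 3]

⌊98572/31791⌋ = 3, remainder 3199
⌊31791/3199⌋ = 9, remainder 3000
⌊3199/3000⌋ = 1, remainder 199
⌊3000/199⌋ = 15, remainder 15
⌊199/15⌋ = 13, remainder 4
⌊15/4⌋ = 3, remainder 3
⌊4/3⌋ = 1, remainder 1
⌊3/1⌋ = 3, remainder 0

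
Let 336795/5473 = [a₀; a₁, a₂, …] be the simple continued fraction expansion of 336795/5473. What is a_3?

6

⌊336795/5473⌋ = 61, remainder 2942
⌊5473/2942⌋ = 1, remainder 2531
⌊2942/2531⌋ = 1, remainder 411
⌊2531/411⌋ = 6, remainder 65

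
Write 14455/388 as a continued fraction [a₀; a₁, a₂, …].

14455 = 37·388 + 99, so a_0 = 37
388 = 3·99 + 91, so a_1 = 3
99 = 1·91 + 8, so a_2 = 1
91 = 11·8 + 3, so a_3 = 11
8 = 2·3 + 2, so a_4 = 2
3 = 1·2 + 1, so a_5 = 1
2 = 2·1 + 0, so a_6 = 2

[37; 3, 1, 11, 2, 1, 2]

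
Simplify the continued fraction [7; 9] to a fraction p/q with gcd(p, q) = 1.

64/9

Start with 9.
7 + 1/(9/1) = 7 + 1/9 = 64/9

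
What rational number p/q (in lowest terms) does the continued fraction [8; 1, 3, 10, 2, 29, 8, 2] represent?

378838/43267

Start with 2.
8 + 1/(2/1) = 8 + 1/2 = 17/2
29 + 1/(17/2) = 29 + 2/17 = 495/17
2 + 1/(495/17) = 2 + 17/495 = 1007/495
10 + 1/(1007/495) = 10 + 495/1007 = 10565/1007
3 + 1/(10565/1007) = 3 + 1007/10565 = 32702/10565
1 + 1/(32702/10565) = 1 + 10565/32702 = 43267/32702
8 + 1/(43267/32702) = 8 + 32702/43267 = 378838/43267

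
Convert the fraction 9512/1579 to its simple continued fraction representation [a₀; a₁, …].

[6; 41, 1, 1, 4, 4]

9512 ÷ 1579 → quotient 6, remainder 38
1579 ÷ 38 → quotient 41, remainder 21
38 ÷ 21 → quotient 1, remainder 17
21 ÷ 17 → quotient 1, remainder 4
17 ÷ 4 → quotient 4, remainder 1
4 ÷ 1 → quotient 4, remainder 0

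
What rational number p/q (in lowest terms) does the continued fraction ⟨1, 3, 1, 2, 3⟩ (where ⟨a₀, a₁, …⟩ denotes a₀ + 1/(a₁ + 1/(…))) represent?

47/37

Use the convergent recurrence hₖ = aₖ·hₖ₋₁ + hₖ₋₂ (and likewise for the denominators kₖ):
a_0 = 1: 1/1
a_1 = 3: 4/3
a_2 = 1: 5/4
a_3 = 2: 14/11
a_4 = 3: 47/37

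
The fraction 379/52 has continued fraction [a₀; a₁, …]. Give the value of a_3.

379 = 7·52 + 15, so a_0 = 7
52 = 3·15 + 7, so a_1 = 3
15 = 2·7 + 1, so a_2 = 2
7 = 7·1 + 0, so a_3 = 7

7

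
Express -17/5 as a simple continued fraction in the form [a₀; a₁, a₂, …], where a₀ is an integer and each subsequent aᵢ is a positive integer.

[-4; 1, 1, 2]

⌊-17/5⌋ = -4, remainder 3
⌊5/3⌋ = 1, remainder 2
⌊3/2⌋ = 1, remainder 1
⌊2/1⌋ = 2, remainder 0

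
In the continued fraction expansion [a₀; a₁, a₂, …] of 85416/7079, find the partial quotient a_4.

Apply division with remainder until the remainder is 0:
85416 ÷ 7079 → quotient 12, remainder 468
7079 ÷ 468 → quotient 15, remainder 59
468 ÷ 59 → quotient 7, remainder 55
59 ÷ 55 → quotient 1, remainder 4
55 ÷ 4 → quotient 13, remainder 3

13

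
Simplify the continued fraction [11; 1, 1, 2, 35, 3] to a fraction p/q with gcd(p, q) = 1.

a_0 = 11: 11/1
a_1 = 1: 12/1
a_2 = 1: 23/2
a_3 = 2: 58/5
a_4 = 35: 2053/177
a_5 = 3: 6217/536

6217/536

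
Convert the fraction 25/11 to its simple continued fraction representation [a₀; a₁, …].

[2; 3, 1, 2]

⌊25/11⌋ = 2, remainder 3
⌊11/3⌋ = 3, remainder 2
⌊3/2⌋ = 1, remainder 1
⌊2/1⌋ = 2, remainder 0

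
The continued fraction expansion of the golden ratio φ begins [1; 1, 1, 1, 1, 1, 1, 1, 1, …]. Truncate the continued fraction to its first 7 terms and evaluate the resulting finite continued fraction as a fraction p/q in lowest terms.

Work from the innermost term outward:
Start with 1.
1 + 1/(1/1) = 1 + 1/1 = 2/1
1 + 1/(2/1) = 1 + 1/2 = 3/2
1 + 1/(3/2) = 1 + 2/3 = 5/3
1 + 1/(5/3) = 1 + 3/5 = 8/5
1 + 1/(8/5) = 1 + 5/8 = 13/8
1 + 1/(13/8) = 1 + 8/13 = 21/13

21/13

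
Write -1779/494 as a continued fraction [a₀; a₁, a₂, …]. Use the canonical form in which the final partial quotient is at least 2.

-1779 = -4·494 + 197, so a_0 = -4
494 = 2·197 + 100, so a_1 = 2
197 = 1·100 + 97, so a_2 = 1
100 = 1·97 + 3, so a_3 = 1
97 = 32·3 + 1, so a_4 = 32
3 = 3·1 + 0, so a_5 = 3

[-4; 2, 1, 1, 32, 3]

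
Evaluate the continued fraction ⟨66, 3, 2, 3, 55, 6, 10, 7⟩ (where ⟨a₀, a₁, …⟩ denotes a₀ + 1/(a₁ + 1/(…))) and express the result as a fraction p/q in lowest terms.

38203538/576295

Use the convergent recurrence hₖ = aₖ·hₖ₋₁ + hₖ₋₂ (and likewise for the denominators kₖ):
a_0 = 66: 66/1
a_1 = 3: 199/3
a_2 = 2: 464/7
a_3 = 3: 1591/24
a_4 = 55: 87969/1327
a_5 = 6: 529405/7986
a_6 = 10: 5382019/81187
a_7 = 7: 38203538/576295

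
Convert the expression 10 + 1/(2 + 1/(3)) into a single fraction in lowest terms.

Work from the innermost term outward:
Start with 3.
2 + 1/(3/1) = 2 + 1/3 = 7/3
10 + 1/(7/3) = 10 + 3/7 = 73/7

73/7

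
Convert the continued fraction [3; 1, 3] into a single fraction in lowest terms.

Starting at the tail and folding back:
Start with 3.
1 + 1/(3/1) = 1 + 1/3 = 4/3
3 + 1/(4/3) = 3 + 3/4 = 15/4

15/4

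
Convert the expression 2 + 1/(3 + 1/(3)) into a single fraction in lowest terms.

Start with 3.
3 + 1/(3/1) = 3 + 1/3 = 10/3
2 + 1/(10/3) = 2 + 3/10 = 23/10

23/10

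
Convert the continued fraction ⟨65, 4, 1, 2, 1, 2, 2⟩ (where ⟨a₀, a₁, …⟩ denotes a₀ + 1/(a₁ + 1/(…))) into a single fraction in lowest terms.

8021/123

Start with 2.
2 + 1/(2/1) = 2 + 1/2 = 5/2
1 + 1/(5/2) = 1 + 2/5 = 7/5
2 + 1/(7/5) = 2 + 5/7 = 19/7
1 + 1/(19/7) = 1 + 7/19 = 26/19
4 + 1/(26/19) = 4 + 19/26 = 123/26
65 + 1/(123/26) = 65 + 26/123 = 8021/123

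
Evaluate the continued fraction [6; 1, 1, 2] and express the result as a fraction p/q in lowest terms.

Start with 2.
1 + 1/(2/1) = 1 + 1/2 = 3/2
1 + 1/(3/2) = 1 + 2/3 = 5/3
6 + 1/(5/3) = 6 + 3/5 = 33/5

33/5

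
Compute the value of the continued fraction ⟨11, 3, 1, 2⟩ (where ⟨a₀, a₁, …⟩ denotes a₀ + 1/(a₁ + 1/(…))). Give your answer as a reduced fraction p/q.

Start with 2.
1 + 1/(2/1) = 1 + 1/2 = 3/2
3 + 1/(3/2) = 3 + 2/3 = 11/3
11 + 1/(11/3) = 11 + 3/11 = 124/11

124/11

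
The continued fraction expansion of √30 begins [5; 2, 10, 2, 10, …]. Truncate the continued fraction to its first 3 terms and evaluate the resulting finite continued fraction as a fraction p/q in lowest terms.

Start with 10.
2 + 1/(10/1) = 2 + 1/10 = 21/10
5 + 1/(21/10) = 5 + 10/21 = 115/21

115/21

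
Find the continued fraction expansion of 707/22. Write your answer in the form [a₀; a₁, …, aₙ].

707 = 32·22 + 3, so a_0 = 32
22 = 7·3 + 1, so a_1 = 7
3 = 3·1 + 0, so a_2 = 3

[32; 7, 3]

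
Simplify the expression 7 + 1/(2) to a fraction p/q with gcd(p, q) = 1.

a_0 = 7: 7/1
a_1 = 2: 15/2

15/2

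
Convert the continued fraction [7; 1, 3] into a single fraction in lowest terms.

31/4

a_0 = 7: 7/1
a_1 = 1: 8/1
a_2 = 3: 31/4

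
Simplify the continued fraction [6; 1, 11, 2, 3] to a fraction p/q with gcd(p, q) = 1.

602/87

Starting at the tail and folding back:
Start with 3.
2 + 1/(3/1) = 2 + 1/3 = 7/3
11 + 1/(7/3) = 11 + 3/7 = 80/7
1 + 1/(80/7) = 1 + 7/80 = 87/80
6 + 1/(87/80) = 6 + 80/87 = 602/87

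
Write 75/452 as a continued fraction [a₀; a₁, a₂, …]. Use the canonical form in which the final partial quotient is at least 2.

Run the Euclidean algorithm, recording each quotient:
⌊75/452⌋ = 0, remainder 75
⌊452/75⌋ = 6, remainder 2
⌊75/2⌋ = 37, remainder 1
⌊2/1⌋ = 2, remainder 0

[0; 6, 37, 2]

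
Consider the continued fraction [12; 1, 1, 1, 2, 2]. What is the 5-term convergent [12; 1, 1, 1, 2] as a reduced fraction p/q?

a_0 = 12: 12/1
a_1 = 1: 13/1
a_2 = 1: 25/2
a_3 = 1: 38/3
a_4 = 2: 101/8

101/8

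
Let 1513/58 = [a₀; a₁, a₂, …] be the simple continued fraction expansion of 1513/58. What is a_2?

Apply division with remainder until the remainder is 0:
⌊1513/58⌋ = 26, remainder 5
⌊58/5⌋ = 11, remainder 3
⌊5/3⌋ = 1, remainder 2

1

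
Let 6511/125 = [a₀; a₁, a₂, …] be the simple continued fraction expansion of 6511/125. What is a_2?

6511 = 52·125 + 11, so a_0 = 52
125 = 11·11 + 4, so a_1 = 11
11 = 2·4 + 3, so a_2 = 2

2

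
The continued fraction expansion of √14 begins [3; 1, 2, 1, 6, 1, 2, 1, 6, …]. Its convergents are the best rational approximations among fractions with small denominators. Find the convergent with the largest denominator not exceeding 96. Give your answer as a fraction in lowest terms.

a_0 = 3: 3/1  (≤ bound)
a_1 = 1: 4/1  (≤ bound)
a_2 = 2: 11/3  (≤ bound)
a_3 = 1: 15/4  (≤ bound)
a_4 = 6: 101/27  (≤ bound)
a_5 = 1: 116/31  (≤ bound)
a_6 = 2: 333/89  (≤ bound)
a_7 = 1: 449/120  (> 96, stop)

333/89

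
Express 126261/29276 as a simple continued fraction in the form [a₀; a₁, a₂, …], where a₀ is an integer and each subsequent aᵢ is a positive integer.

[4; 3, 5, 13, 1, 2, 14, 3]

126261 ÷ 29276 → quotient 4, remainder 9157
29276 ÷ 9157 → quotient 3, remainder 1805
9157 ÷ 1805 → quotient 5, remainder 132
1805 ÷ 132 → quotient 13, remainder 89
132 ÷ 89 → quotient 1, remainder 43
89 ÷ 43 → quotient 2, remainder 3
43 ÷ 3 → quotient 14, remainder 1
3 ÷ 1 → quotient 3, remainder 0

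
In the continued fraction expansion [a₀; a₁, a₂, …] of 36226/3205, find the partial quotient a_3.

3

36226 ÷ 3205 → quotient 11, remainder 971
3205 ÷ 971 → quotient 3, remainder 292
971 ÷ 292 → quotient 3, remainder 95
292 ÷ 95 → quotient 3, remainder 7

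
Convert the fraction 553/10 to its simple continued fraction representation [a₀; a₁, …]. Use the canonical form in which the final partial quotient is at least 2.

[55; 3, 3]

553 = 55·10 + 3, so a_0 = 55
10 = 3·3 + 1, so a_1 = 3
3 = 3·1 + 0, so a_2 = 3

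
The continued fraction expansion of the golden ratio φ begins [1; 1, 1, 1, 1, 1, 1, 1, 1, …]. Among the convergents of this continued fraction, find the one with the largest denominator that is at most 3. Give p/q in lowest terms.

List convergents until the denominator exceeds the bound:
a_0 = 1: 1/1  (≤ bound)
a_1 = 1: 2/1  (≤ bound)
a_2 = 1: 3/2  (≤ bound)
a_3 = 1: 5/3  (≤ bound)
a_4 = 1: 8/5  (> 3, stop)

5/3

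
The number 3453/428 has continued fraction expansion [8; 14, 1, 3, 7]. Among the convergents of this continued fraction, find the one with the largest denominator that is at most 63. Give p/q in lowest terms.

476/59

List convergents until the denominator exceeds the bound:
a_0 = 8: 8/1  (≤ bound)
a_1 = 14: 113/14  (≤ bound)
a_2 = 1: 121/15  (≤ bound)
a_3 = 3: 476/59  (≤ bound)
a_4 = 7: 3453/428  (> 63, stop)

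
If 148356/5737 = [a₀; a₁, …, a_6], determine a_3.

⌊148356/5737⌋ = 25, remainder 4931
⌊5737/4931⌋ = 1, remainder 806
⌊4931/806⌋ = 6, remainder 95
⌊806/95⌋ = 8, remainder 46

8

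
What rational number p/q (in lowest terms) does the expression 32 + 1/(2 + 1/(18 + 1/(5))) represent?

6075/187

a_0 = 32: 32/1
a_1 = 2: 65/2
a_2 = 18: 1202/37
a_3 = 5: 6075/187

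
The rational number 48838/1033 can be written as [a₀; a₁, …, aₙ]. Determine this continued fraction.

Repeatedly divide and take the remainder:
48838 ÷ 1033 → quotient 47, remainder 287
1033 ÷ 287 → quotient 3, remainder 172
287 ÷ 172 → quotient 1, remainder 115
172 ÷ 115 → quotient 1, remainder 57
115 ÷ 57 → quotient 2, remainder 1
57 ÷ 1 → quotient 57, remainder 0

[47; 3, 1, 1, 2, 57]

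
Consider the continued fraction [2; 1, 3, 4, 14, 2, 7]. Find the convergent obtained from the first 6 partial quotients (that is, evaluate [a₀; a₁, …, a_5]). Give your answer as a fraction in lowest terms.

Start with 2.
14 + 1/(2/1) = 14 + 1/2 = 29/2
4 + 1/(29/2) = 4 + 2/29 = 118/29
3 + 1/(118/29) = 3 + 29/118 = 383/118
1 + 1/(383/118) = 1 + 118/383 = 501/383
2 + 1/(501/383) = 2 + 383/501 = 1385/501

1385/501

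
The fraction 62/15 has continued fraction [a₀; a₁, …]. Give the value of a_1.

7

62 ÷ 15 → quotient 4, remainder 2
15 ÷ 2 → quotient 7, remainder 1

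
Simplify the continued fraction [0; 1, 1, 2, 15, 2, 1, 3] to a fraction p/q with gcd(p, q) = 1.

518/867

Compute successive convergents:
a_0 = 0: 0/1
a_1 = 1: 1/1
a_2 = 1: 1/2
a_3 = 2: 3/5
a_4 = 15: 46/77
a_5 = 2: 95/159
a_6 = 1: 141/236
a_7 = 3: 518/867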